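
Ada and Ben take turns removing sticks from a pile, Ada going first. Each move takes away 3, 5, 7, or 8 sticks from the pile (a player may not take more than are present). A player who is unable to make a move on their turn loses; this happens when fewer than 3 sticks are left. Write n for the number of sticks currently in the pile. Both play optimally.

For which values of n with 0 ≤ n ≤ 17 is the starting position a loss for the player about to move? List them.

Label each position W (a win for the player to move) or L (a loss). A position with no legal move is L; any other position is W exactly when some move reaches an L, and L when every move reaches a W.
n=0: no move → L
n=1: no move → L
n=2: no move → L
n=3: reaches L-position 0 → W
n=4: reaches L-position 1 → W
n=5: reaches L-position 2 → W
n=6: reaches L-position 1 → W
n=7: reaches L-position 2 → W
n=8: reaches L-position 1 → W
n=9: reaches L-position 2 → W
n=10: reaches L-position 2 → W
n=11: only reaches 8(W), 6(W), 4(W), 3(W), all W → L
n=12: only reaches 9(W), 7(W), 5(W), 4(W), all W → L
n=13: only reaches 10(W), 8(W), 6(W), 5(W), all W → L
n=14: reaches L-position 11 → W
n=15: reaches L-position 12 → W
n=16: reaches L-position 13 → W
n=17: reaches L-position 12 → W
The losing starting values of n are exactly the entries labelled L in this table (6 of them).

0, 1, 2, 11, 12, 13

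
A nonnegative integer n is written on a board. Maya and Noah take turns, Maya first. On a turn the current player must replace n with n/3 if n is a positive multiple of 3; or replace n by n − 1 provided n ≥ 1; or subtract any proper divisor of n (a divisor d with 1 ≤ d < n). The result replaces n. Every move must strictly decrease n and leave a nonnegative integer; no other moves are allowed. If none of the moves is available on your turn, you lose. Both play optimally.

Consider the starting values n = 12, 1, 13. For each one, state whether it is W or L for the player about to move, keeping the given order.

12: W, 1: W, 13: L

Classify positions by backward induction: terminal positions (no move available) are L. From any other position, the mover wins iff some move reaches an L.
n=0: no move → L
n=1: W (go to 0, an L position)
n=2: L (sole option 1(W) is W)
n=3: W (go to 2, an L position)
n=4: W (go to 2, an L position)
n=5: L (sole option 4(W) is W)
n=6: W (go to 2, an L position)
n=7: L (sole option 6(W) is W)
n=8: W (go to 7, an L position)
n=9: L (options 3(W), 6(W), 8(W) are all W)
n=10: W (go to 5, an L position)
n=11: L (sole option 10(W) is W)
n=12: W (go to 9, an L position)
n=13: L (sole option 12(W) is W)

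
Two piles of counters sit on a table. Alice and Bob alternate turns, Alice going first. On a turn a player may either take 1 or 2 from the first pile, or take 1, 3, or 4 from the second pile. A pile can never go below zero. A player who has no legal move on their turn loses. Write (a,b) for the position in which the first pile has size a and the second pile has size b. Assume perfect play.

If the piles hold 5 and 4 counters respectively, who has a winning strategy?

Bob wins.

Label each position W (a win for the player to move) or L (a loss). A position with no legal move is L; any other position is W exactly when some move reaches an L, and L when every move reaches a W.
No move ever increases a pile, so every position that can arise here has a ≤ 5 and b ≤ 4; it is enough to label the cells with 0 ≤ a ≤ 5 and 0 ≤ b ≤ 4.
Every move lowers a or b (never raises either), so fill the grid row by row in increasing a, and left to right within a row: each cell's successors are then already labelled.
      b=0  b=1  b=2  b=3  b=4
a=0:    L    W    L    W    W
a=1:    W    L    W    L    W
a=2:    W    W    W    W    L
a=3:    L    W    L    W    W
a=4:    W    L    W    L    W
a=5:    W    W    W    W    L
Cells with no legal move (terminal, hence L): (0,0).
The remaining L cells, each justified by listing all of its moves:
(0,2): →(0,1)(W) only, which is W, so L
(1,1): →(0,1)(W), (1,0)(W) — all W, so L
(1,3): →(0,3)(W), (1,2)(W), (1,0)(W) — all W, so L
(2,4): →(1,4)(W), (0,4)(W), (2,3)(W), (2,1)(W), (2,0)(W) — all W, so L
(3,0): →(2,0)(W), (1,0)(W) — all W, so L
(3,2): →(2,2)(W), (1,2)(W), (3,1)(W) — all W, so L
(4,1): →(3,1)(W), (2,1)(W), (4,0)(W) — all W, so L
(4,3): →(3,3)(W), (2,3)(W), (4,2)(W), (4,0)(W) — all W, so L
(5,4): →(4,4)(W), (3,4)(W), (5,3)(W), (5,1)(W), (5,0)(W) — all W, so L
Every other cell has at least one move into one of the L cells above, so it is W.
Every move from (5,4) reaches a W position, so the mover loses.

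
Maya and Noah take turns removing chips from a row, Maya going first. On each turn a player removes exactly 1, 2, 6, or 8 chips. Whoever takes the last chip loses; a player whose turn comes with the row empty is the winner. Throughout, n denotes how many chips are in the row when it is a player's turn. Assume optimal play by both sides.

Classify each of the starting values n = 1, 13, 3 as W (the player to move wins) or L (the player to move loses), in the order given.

1: L, 13: W, 3: W

Positions with no move are W. A position that does have a move is losing for the player to move precisely when every available move leads to a winning position for the opponent. Fill in the labels:
n=0: no move; the opponent has just taken the last chip and therefore loses → W
n=1: the only move is to 0(W), a W ⇒ L
n=2: can move to 1, which is L ⇒ W
n=3: can move to 1, which is L ⇒ W
n=4: moves to 3(W), 2(W); every one is W ⇒ L
n=5: can move to 4, which is L ⇒ W
n=6: can move to 4, which is L ⇒ W
n=7: can move to 1, which is L ⇒ W
n=8: moves to 7(W), 6(W), 2(W), 0(W); every one is W ⇒ L
n=9: can move to 8, which is L ⇒ W
n=10: can move to 8, which is L ⇒ W
n=11: moves to 10(W), 9(W), 5(W), 3(W); every one is W ⇒ L
n=12: can move to 11, which is L ⇒ W
n=13: can move to 11, which is L ⇒ W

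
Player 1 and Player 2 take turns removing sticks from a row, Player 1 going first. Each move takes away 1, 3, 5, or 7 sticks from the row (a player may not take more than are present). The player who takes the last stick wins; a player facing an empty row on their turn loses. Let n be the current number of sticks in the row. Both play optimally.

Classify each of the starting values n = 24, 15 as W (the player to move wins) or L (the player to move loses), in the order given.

24: L, 15: W

Classify positions by backward induction: terminal positions (no move available) are L. From any other position, the mover wins iff some move reaches an L.
n=0: no move → L
n=1: W (go to 0, an L position)
n=2: L (sole option 1(W) is W)
n=3: W (go to 2, an L position)
n=4: L (options 3(W), 1(W) are all W)
n=5: W (go to 4, an L position)
n=6: L (options 5(W), 3(W), 1(W) are all W)
n=7: W (go to 6, an L position)
n=8: L (options 7(W), 5(W), 3(W), 1(W) are all W)
n=9: W (go to 8, an L position)
n=10: L (options 9(W), 7(W), 5(W), 3(W) are all W)
n=11: W (go to 10, an L position)
n=12: L (options 11(W), 9(W), 7(W), 5(W) are all W)
n=13: W (go to 12, an L position)
n=14: L (options 13(W), 11(W), 9(W), 7(W) are all W)
n=15: W (go to 14, an L position)
n=16: L (options 15(W), 13(W), 11(W), 9(W) are all W)
n=17: W (go to 16, an L position)
n=18: L (options 17(W), 15(W), 13(W), 11(W) are all W)
n=19: W (go to 18, an L position)
n=20: L (options 19(W), 17(W), 15(W), 13(W) are all W)
n=21: W (go to 20, an L position)
n=22: L (options 21(W), 19(W), 17(W), 15(W) are all W)
n=23: W (go to 22, an L position)
n=24: L (options 23(W), 21(W), 19(W), 17(W) are all W)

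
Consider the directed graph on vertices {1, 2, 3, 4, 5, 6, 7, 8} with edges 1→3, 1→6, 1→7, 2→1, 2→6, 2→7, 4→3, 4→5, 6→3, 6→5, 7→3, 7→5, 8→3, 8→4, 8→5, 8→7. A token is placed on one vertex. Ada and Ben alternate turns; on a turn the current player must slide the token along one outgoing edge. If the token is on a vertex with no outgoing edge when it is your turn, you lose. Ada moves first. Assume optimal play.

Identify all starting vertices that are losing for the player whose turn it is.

Positions with no move are L. A position that does have a move is losing for the player to move precisely when every available move leads to a winning position for the opponent. Fill in the labels:
Every edge goes from a vertex to one that appears earlier in the order 3, 5, 6, 7, 1, 4, 8, 2, so processing vertices in that order labels each vertex after all of its successors.
3: no outgoing edge → L
5: no outgoing edge → L
6: →5(L), so W
7: →5(L), so W
1: →3(L), so W
4: →5(L), so W
8: →5(L), so W
2: →1(W), 7(W), 6(W) — all W, so L
Reading off the rows marked L gives the requested list; there are 3 such vertices.

2, 3, 5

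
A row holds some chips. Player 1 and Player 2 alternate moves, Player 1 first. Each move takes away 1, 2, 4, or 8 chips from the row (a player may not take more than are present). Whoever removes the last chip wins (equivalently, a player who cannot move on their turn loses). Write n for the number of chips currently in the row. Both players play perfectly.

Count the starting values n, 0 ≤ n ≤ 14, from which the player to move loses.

Build the W/L table. Terminal = L. A non-terminal position is W if it has a move to some L; otherwise it is L.
n=0: no move → L
n=1: →0(L), so W
n=2: →0(L), so W
n=3: →2(W), 1(W) — all W, so L
n=4: →3(L), so W
n=5: →3(L), so W
n=6: →5(W), 4(W), 2(W) — all W, so L
n=7: →6(L), so W
n=8: →6(L), so W
n=9: →8(W), 7(W), 5(W), 1(W) — all W, so L
n=10: →9(L), so W
n=11: →9(L), so W
n=12: →11(W), 10(W), 8(W), 4(W) — all W, so L
n=13: →12(L), so W
n=14: →12(L), so W
L entries with 0 ≤ n ≤ 14: n = 0, 3, 6, 9, 12; that makes 5.

5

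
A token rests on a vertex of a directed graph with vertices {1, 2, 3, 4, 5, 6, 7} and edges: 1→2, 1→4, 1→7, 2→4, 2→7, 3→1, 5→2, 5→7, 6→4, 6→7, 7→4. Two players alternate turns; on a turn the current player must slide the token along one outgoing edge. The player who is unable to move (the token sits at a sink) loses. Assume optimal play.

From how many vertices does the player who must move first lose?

Work bottom-up. With no move the player to move loses. Otherwise the position is W if at least one move leads to an L position for the opponent, and L if every move leads to a W.
Every edge goes from a vertex to one that appears earlier in the order 4, 7, 2, 6, 1, 3, 5, so processing vertices in that order labels each vertex after all of its successors.
4: no outgoing edge → L
7: W (go to 4, an L position)
2: W (go to 4, an L position)
6: W (go to 4, an L position)
1: W (go to 4, an L position)
3: L (sole option 1(W) is W)
5: L (options 2(W), 7(W) are all W)
The L vertices are 3, 4, 5; that is 3 in all.

3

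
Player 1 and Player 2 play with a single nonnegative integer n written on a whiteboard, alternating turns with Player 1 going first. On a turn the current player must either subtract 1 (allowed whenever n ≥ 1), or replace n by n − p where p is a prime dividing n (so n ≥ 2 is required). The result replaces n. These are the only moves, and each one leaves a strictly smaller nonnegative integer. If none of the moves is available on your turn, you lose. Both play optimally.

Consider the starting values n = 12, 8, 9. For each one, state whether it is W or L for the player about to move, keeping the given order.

Compute win/loss labels from the base case upward. A position with no move is L. Any other position is W if it can reach an L in one move, else L.
n=0: no move → L
n=1: W (go to 0, an L position)
n=2: W (go to 0, an L position)
n=3: W (go to 0, an L position)
n=4: L (options 2(W), 3(W) are all W)
n=5: W (go to 0, an L position)
n=6: W (go to 4, an L position)
n=7: W (go to 0, an L position)
n=8: L (options 6(W), 7(W) are all W)
n=9: W (go to 8, an L position)
n=10: W (go to 8, an L position)
n=11: W (go to 0, an L position)
n=12: L (options 9(W), 10(W), 11(W) are all W)

12: L, 8: L, 9: W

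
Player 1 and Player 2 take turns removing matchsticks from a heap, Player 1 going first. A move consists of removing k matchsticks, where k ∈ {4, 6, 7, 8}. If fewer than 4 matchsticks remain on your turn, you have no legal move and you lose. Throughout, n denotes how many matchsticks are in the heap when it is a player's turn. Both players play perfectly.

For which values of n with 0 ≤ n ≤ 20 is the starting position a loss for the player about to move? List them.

Use the standard recursion: the mover loses at a terminal position; elsewhere, the mover wins exactly when some move hands the opponent an L position.
n=0: no move → L
n=1: no move → L
n=2: no move → L
n=3: no move → L
n=4: W (go to 0, an L position)
n=5: W (go to 1, an L position)
n=6: W (go to 2, an L position)
n=7: W (go to 3, an L position)
n=8: W (go to 2, an L position)
n=9: W (go to 3, an L position)
n=10: W (go to 3, an L position)
n=11: W (go to 3, an L position)
n=12: L (options 8(W), 6(W), 5(W), 4(W) are all W)
n=13: L (options 9(W), 7(W), 6(W), 5(W) are all W)
n=14: L (options 10(W), 8(W), 7(W), 6(W) are all W)
n=15: L (options 11(W), 9(W), 8(W), 7(W) are all W)
n=16: W (go to 12, an L position)
n=17: W (go to 13, an L position)
n=18: W (go to 14, an L position)
n=19: W (go to 15, an L position)
n=20: W (go to 14, an L position)
The losing starting values of n are exactly the entries labelled L in this table (8 of them).

0, 1, 2, 3, 12, 13, 14, 15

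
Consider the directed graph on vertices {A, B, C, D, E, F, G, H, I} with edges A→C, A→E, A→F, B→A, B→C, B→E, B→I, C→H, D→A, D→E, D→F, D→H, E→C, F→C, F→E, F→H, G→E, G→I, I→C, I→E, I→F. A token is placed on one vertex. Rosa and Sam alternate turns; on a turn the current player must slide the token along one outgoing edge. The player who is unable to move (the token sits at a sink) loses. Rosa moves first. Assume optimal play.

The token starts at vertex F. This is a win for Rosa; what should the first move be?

Work bottom-up. With no move the player to move loses. Otherwise the position is W if at least one move leads to an L position for the opponent, and L if every move leads to a W.
Every edge goes from a vertex to one that appears earlier in the order H, C, E, F, A, D, I, B, G, so processing vertices in that order labels each vertex after all of its successors.
H: no outgoing edge → L
C: →H(L), so W
E: →C(W) only, which is W, so L
F: →E(L), so W
A: →E(L), so W
D: →E(L), so W
I: →E(L), so W
B: →E(L), so W
G: →E(L), so W
From F, the L positions reachable in one move are: E, H. Any move reaching one of these is winning.

Move to E.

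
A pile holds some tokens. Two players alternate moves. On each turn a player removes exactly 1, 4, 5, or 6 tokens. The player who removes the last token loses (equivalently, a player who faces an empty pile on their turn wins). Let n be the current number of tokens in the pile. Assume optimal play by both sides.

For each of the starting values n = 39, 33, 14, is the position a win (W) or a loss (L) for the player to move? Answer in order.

Label each position W (a win for the player to move) or L (a loss). A position with no legal move is W; any other position is W exactly when some move reaches an L, and L when every move reaches a W.
n=0: no move; the opponent has just taken the last token and therefore loses → W
n=1: L (sole option 0(W) is W)
n=2: W (go to 1, an L position)
n=3: L (sole option 2(W) is W)
n=4: W (go to 3, an L position)
n=5: W (go to 1, an L position)
n=6: W (go to 1, an L position)
n=7: W (go to 3, an L position)
n=8: W (go to 3, an L position)
n=9: W (go to 3, an L position)
n=10: L (options 9(W), 6(W), 5(W), 4(W) are all W)
n=11: W (go to 10, an L position)
n=12: L (options 11(W), 8(W), 7(W), 6(W) are all W)
n=13: W (go to 12, an L position)
n=14: W (go to 10, an L position)
n=15: W (go to 10, an L position)
n=16: W (go to 12, an L position)
n=17: W (go to 12, an L position)
n=18: W (go to 12, an L position)
n=19: L (options 18(W), 15(W), 14(W), 13(W) are all W)
n=20: W (go to 19, an L position)
n=21: L (options 20(W), 17(W), 16(W), 15(W) are all W)
n=22: W (go to 21, an L position)
n=23: W (go to 19, an L position)
n=24: W (go to 19, an L position)
n=25: W (go to 21, an L position)
n=26: W (go to 21, an L position)
n=27: W (go to 21, an L position)
n=28: L (options 27(W), 24(W), 23(W), 22(W) are all W)
n=29: W (go to 28, an L position)
n=30: L (options 29(W), 26(W), 25(W), 24(W) are all W)
n=31: W (go to 30, an L position)
n=32: W (go to 28, an L position)
n=33: W (go to 28, an L position)
n=34: W (go to 30, an L position)
n=35: W (go to 30, an L position)
n=36: W (go to 30, an L position)
n=37: L (options 36(W), 33(W), 32(W), 31(W) are all W)
n=38: W (go to 37, an L position)
n=39: L (options 38(W), 35(W), 34(W), 33(W) are all W)

39: L, 33: W, 14: W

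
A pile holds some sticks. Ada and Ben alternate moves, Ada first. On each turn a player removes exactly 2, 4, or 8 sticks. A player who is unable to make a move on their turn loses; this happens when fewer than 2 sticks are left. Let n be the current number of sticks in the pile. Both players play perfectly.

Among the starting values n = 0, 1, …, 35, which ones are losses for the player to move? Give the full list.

Classify positions by backward induction: terminal positions (no move available) are L. From any other position, the mover wins iff some move reaches an L.
n=0: no move → L
n=1: no move → L
n=2: can move to 0, which is L ⇒ W
n=3: can move to 1, which is L ⇒ W
n=4: can move to 0, which is L ⇒ W
n=5: can move to 1, which is L ⇒ W
n=6: moves to 4(W), 2(W); every one is W ⇒ L
n=7: moves to 5(W), 3(W); every one is W ⇒ L
n=8: can move to 6, which is L ⇒ W
n=9: can move to 7, which is L ⇒ W
n=10: can move to 6, which is L ⇒ W
n=11: can move to 7, which is L ⇒ W
n=12: moves to 10(W), 8(W), 4(W); every one is W ⇒ L
n=13: moves to 11(W), 9(W), 5(W); every one is W ⇒ L
n=14: can move to 12, which is L ⇒ W
n=15: can move to 13, which is L ⇒ W
n=16: can move to 12, which is L ⇒ W
n=17: can move to 13, which is L ⇒ W
n=18: moves to 16(W), 14(W), 10(W); every one is W ⇒ L
n=19: moves to 17(W), 15(W), 11(W); every one is W ⇒ L
n=20: can move to 18, which is L ⇒ W
n=21: can move to 19, which is L ⇒ W
n=22: can move to 18, which is L ⇒ W
n=23: can move to 19, which is L ⇒ W
n=24: moves to 22(W), 20(W), 16(W); every one is W ⇒ L
n=25: moves to 23(W), 21(W), 17(W); every one is W ⇒ L
n=26: can move to 24, which is L ⇒ W
n=27: can move to 25, which is L ⇒ W
n=28: can move to 24, which is L ⇒ W
n=29: can move to 25, which is L ⇒ W
n=30: moves to 28(W), 26(W), 22(W); every one is W ⇒ L
n=31: moves to 29(W), 27(W), 23(W); every one is W ⇒ L
n=32: can move to 30, which is L ⇒ W
n=33: can move to 31, which is L ⇒ W
n=34: can move to 30, which is L ⇒ W
n=35: can move to 31, which is L ⇒ W
Reading off the rows marked L gives the requested list; there are 12 such values of n.

0, 1, 6, 7, 12, 13, 18, 19, 24, 25, 30, 31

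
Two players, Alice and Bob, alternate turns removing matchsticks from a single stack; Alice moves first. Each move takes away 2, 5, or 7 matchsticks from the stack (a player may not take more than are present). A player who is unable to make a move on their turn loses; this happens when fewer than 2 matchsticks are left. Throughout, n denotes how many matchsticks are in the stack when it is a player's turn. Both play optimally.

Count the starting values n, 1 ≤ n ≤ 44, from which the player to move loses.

Use the standard recursion: the mover loses at a terminal position; elsewhere, the mover wins exactly when some move hands the opponent an L position.
n=0: no move → L
n=1: no move → L
n=2: W (go to 0, an L position)
n=3: W (go to 1, an L position)
n=4: L (sole option 2(W) is W)
n=5: W (go to 0, an L position)
n=6: W (go to 4, an L position)
n=7: W (go to 0, an L position)
n=8: W (go to 1, an L position)
n=9: W (go to 4, an L position)
n=10: L (options 8(W), 5(W), 3(W) are all W)
n=11: W (go to 4, an L position)
n=12: W (go to 10, an L position)
n=13: L (options 11(W), 8(W), 6(W) are all W)
n=14: L (options 12(W), 9(W), 7(W) are all W)
n=15: W (go to 13, an L position)
n=16: W (go to 14, an L position)
n=17: W (go to 10, an L position)
n=18: W (go to 13, an L position)
n=19: W (go to 14, an L position)
n=20: W (go to 13, an L position)
n=21: W (go to 14, an L position)
n=22: L (options 20(W), 17(W), 15(W) are all W)
n=23: L (options 21(W), 18(W), 16(W) are all W)
n=24: W (go to 22, an L position)
n=25: W (go to 23, an L position)
n=26: L (options 24(W), 21(W), 19(W) are all W)
n=27: W (go to 22, an L position)
n=28: W (go to 26, an L position)
n=29: W (go to 22, an L position)
n=30: W (go to 23, an L position)
n=31: W (go to 26, an L position)
n=32: L (options 30(W), 27(W), 25(W) are all W)
n=33: W (go to 26, an L position)
n=34: W (go to 32, an L position)
n=35: L (options 33(W), 30(W), 28(W) are all W)
n=36: L (options 34(W), 31(W), 29(W) are all W)
n=37: W (go to 35, an L position)
n=38: W (go to 36, an L position)
n=39: W (go to 32, an L position)
n=40: W (go to 35, an L position)
n=41: W (go to 36, an L position)
n=42: W (go to 35, an L position)
n=43: W (go to 36, an L position)
n=44: L (options 42(W), 39(W), 37(W) are all W)
L entries with 1 ≤ n ≤ 44 (n=0 is outside the asked range and is not counted): n = 1, 4, 10, 13, 14, 22, 23, 26, 32, 35, 36, 44; that makes 12.

12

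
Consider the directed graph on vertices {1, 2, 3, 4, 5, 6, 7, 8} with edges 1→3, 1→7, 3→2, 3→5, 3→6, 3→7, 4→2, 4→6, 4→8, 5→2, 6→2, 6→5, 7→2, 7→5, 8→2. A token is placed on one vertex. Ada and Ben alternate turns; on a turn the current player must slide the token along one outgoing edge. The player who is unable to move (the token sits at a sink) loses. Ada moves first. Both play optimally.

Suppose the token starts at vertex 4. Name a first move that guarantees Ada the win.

Use the standard recursion: the mover loses at a terminal position; elsewhere, the mover wins exactly when some move hands the opponent an L position.
Every edge goes from a vertex to one that appears earlier in the order 2, 5, 7, 6, 3, 1, 8, 4, so processing vertices in that order labels each vertex after all of its successors.
2: no outgoing edge → L
5: reaches L-position 2 → W
7: reaches L-position 2 → W
6: reaches L-position 2 → W
3: reaches L-position 2 → W
1: only reaches 3(W), 7(W), all W → L
8: reaches L-position 2 → W
4: reaches L-position 2 → W
From 4, the L positions reachable in one move are: 2.

Move to 2.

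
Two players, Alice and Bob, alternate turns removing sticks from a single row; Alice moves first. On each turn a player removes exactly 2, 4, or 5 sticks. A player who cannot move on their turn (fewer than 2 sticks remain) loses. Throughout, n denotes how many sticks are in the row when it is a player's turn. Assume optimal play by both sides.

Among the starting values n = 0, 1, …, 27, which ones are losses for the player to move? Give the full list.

0, 1, 7, 8, 14, 15, 21, 22

Positions with no move are L. A position that does have a move is losing for the player to move precisely when every available move leads to a winning position for the opponent. Fill in the labels:
n=0: no move → L
n=1: no move → L
n=2: →0(L), so W
n=3: →1(L), so W
n=4: →0(L), so W
n=5: →1(L), so W
n=6: →1(L), so W
n=7: →5(W), 3(W), 2(W) — all W, so L
n=8: →6(W), 4(W), 3(W) — all W, so L
n=9: →7(L), so W
n=10: →8(L), so W
n=11: →7(L), so W
n=12: →8(L), so W
n=13: →8(L), so W
n=14: →12(W), 10(W), 9(W) — all W, so L
n=15: →13(W), 11(W), 10(W) — all W, so L
n=16: →14(L), so W
n=17: →15(L), so W
n=18: →14(L), so W
n=19: →15(L), so W
n=20: →15(L), so W
n=21: →19(W), 17(W), 16(W) — all W, so L
n=22: →20(W), 18(W), 17(W) — all W, so L
n=23: →21(L), so W
n=24: →22(L), so W
n=25: →21(L), so W
n=26: →22(L), so W
n=27: →22(L), so W
The losing starting values of n are exactly the entries labelled L in this table (8 of them).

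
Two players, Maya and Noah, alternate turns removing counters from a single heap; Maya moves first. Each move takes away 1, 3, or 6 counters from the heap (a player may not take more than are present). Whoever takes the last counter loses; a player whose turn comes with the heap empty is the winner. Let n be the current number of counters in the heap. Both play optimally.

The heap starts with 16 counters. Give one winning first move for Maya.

Remove 6, leaving 10.

Label each position W (a win for the player to move) or L (a loss). A position with no legal move is W; any other position is W exactly when some move reaches an L, and L when every move reaches a W.
n=0: no move; the opponent has just taken the last counter and therefore loses → W
n=1: the only move is to 0(W), a W ⇒ L
n=2: can move to 1, which is L ⇒ W
n=3: moves to 2(W), 0(W); every one is W ⇒ L
n=4: can move to 3, which is L ⇒ W
n=5: moves to 4(W), 2(W); every one is W ⇒ L
n=6: can move to 5, which is L ⇒ W
n=7: can move to 1, which is L ⇒ W
n=8: can move to 5, which is L ⇒ W
n=9: can move to 3, which is L ⇒ W
n=10: moves to 9(W), 7(W), 4(W); every one is W ⇒ L
n=11: can move to 10, which is L ⇒ W
n=12: moves to 11(W), 9(W), 6(W); every one is W ⇒ L
n=13: can move to 12, which is L ⇒ W
n=14: moves to 13(W), 11(W), 8(W); every one is W ⇒ L
n=15: can move to 14, which is L ⇒ W
n=16: can move to 10, which is L ⇒ W
From 16, the L positions reachable in one move are: 10.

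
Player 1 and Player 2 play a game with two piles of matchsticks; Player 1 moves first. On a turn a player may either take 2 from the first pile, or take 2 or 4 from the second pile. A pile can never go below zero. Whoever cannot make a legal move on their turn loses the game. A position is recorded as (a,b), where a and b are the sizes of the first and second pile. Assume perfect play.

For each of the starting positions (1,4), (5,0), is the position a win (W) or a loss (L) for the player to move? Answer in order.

Build the W/L table. Terminal = L. A non-terminal position is W if it has a move to some L; otherwise it is L.
No move ever increases a pile, so every position that can arise here has a ≤ 5 and b ≤ 4; it is enough to label the cells with 0 ≤ a ≤ 5 and 0 ≤ b ≤ 4.
Every move lowers a or b (never raises either), so fill the grid row by row in increasing a, and left to right within a row: each cell's successors are then already labelled.
      b=0  b=1  b=2  b=3  b=4
a=0:    L    L    W    W    W
a=1:    L    L    W    W    W
a=2:    W    W    L    L    W
a=3:    W    W    L    L    W
a=4:    L    L    W    W    W
a=5:    L    L    W    W    W
Cells with no legal move (terminal, hence L): (0,0), (0,1), (1,0), (1,1).
The remaining L cells, each justified by listing all of its moves:
(2,2): →(0,2)(W), (2,0)(W) — all W, so L
(2,3): →(0,3)(W), (2,1)(W) — all W, so L
(3,2): →(1,2)(W), (3,0)(W) — all W, so L
(3,3): →(1,3)(W), (3,1)(W) — all W, so L
(4,0): →(2,0)(W) only, which is W, so L
(4,1): →(2,1)(W) only, which is W, so L
(5,0): →(3,0)(W) only, which is W, so L
(5,1): →(3,1)(W) only, which is W, so L
Every other cell has at least one move into one of the L cells above, so it is W.
(1,4): the move to (1,0) reaches an L cell, so W
(5,0): one of the L cells justified above, so L

(1,4): W, (5,0): L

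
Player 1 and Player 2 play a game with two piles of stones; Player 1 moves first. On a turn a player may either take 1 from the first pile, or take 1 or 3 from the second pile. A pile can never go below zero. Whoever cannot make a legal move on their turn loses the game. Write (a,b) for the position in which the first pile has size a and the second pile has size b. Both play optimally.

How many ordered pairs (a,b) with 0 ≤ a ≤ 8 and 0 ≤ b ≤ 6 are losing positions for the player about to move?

Work bottom-up. With no move the player to move loses. Otherwise the position is W if at least one move leads to an L position for the opponent, and L if every move leads to a W.
Every move lowers a or b (never raises either), so fill the grid row by row in increasing a, and left to right within a row: each cell's successors are then already labelled.
      b=0  b=1  b=2  b=3  b=4  b=5  b=6
a=0:    L    W    L    W    L    W    L
a=1:    W    L    W    L    W    L    W
a=2:    L    W    L    W    L    W    L
a=3:    W    L    W    L    W    L    W
a=4:    L    W    L    W    L    W    L
a=5:    W    L    W    L    W    L    W
a=6:    L    W    L    W    L    W    L
a=7:    W    L    W    L    W    L    W
a=8:    L    W    L    W    L    W    L
Cells with no legal move (terminal, hence L): (0,0).
The remaining L cells, each justified by listing all of its moves:
(0,2): the only move is to (0,1)(W), a W ⇒ L
(0,4): moves to (0,3)(W), (0,1)(W); every one is W ⇒ L
(0,6): moves to (0,5)(W), (0,3)(W); every one is W ⇒ L
(1,1): moves to (0,1)(W), (1,0)(W); every one is W ⇒ L
(1,3): moves to (0,3)(W), (1,2)(W), (1,0)(W); every one is W ⇒ L
(1,5): moves to (0,5)(W), (1,4)(W), (1,2)(W); every one is W ⇒ L
(2,0): the only move is to (1,0)(W), a W ⇒ L
(2,2): moves to (1,2)(W), (2,1)(W); every one is W ⇒ L
(2,4): moves to (1,4)(W), (2,3)(W), (2,1)(W); every one is W ⇒ L
(2,6): moves to (1,6)(W), (2,5)(W), (2,3)(W); every one is W ⇒ L
(3,1): moves to (2,1)(W), (3,0)(W); every one is W ⇒ L
(3,3): moves to (2,3)(W), (3,2)(W), (3,0)(W); every one is W ⇒ L
(3,5): moves to (2,5)(W), (3,4)(W), (3,2)(W); every one is W ⇒ L
(4,0): the only move is to (3,0)(W), a W ⇒ L
(4,2): moves to (3,2)(W), (4,1)(W); every one is W ⇒ L
(4,4): moves to (3,4)(W), (4,3)(W), (4,1)(W); every one is W ⇒ L
(4,6): moves to (3,6)(W), (4,5)(W), (4,3)(W); every one is W ⇒ L
(5,1): moves to (4,1)(W), (5,0)(W); every one is W ⇒ L
(5,3): moves to (4,3)(W), (5,2)(W), (5,0)(W); every one is W ⇒ L
(5,5): moves to (4,5)(W), (5,4)(W), (5,2)(W); every one is W ⇒ L
(6,0): the only move is to (5,0)(W), a W ⇒ L
(6,2): moves to (5,2)(W), (6,1)(W); every one is W ⇒ L
(6,4): moves to (5,4)(W), (6,3)(W), (6,1)(W); every one is W ⇒ L
(6,6): moves to (5,6)(W), (6,5)(W), (6,3)(W); every one is W ⇒ L
(7,1): moves to (6,1)(W), (7,0)(W); every one is W ⇒ L
(7,3): moves to (6,3)(W), (7,2)(W), (7,0)(W); every one is W ⇒ L
(7,5): moves to (6,5)(W), (7,4)(W), (7,2)(W); every one is W ⇒ L
(8,0): the only move is to (7,0)(W), a W ⇒ L
(8,2): moves to (7,2)(W), (8,1)(W); every one is W ⇒ L
(8,4): moves to (7,4)(W), (8,3)(W), (8,1)(W); every one is W ⇒ L
(8,6): moves to (7,6)(W), (8,5)(W), (8,3)(W); every one is W ⇒ L
Every other cell has at least one move into one of the L cells above, so it is W.
L cells per row: a=0: 4, a=1: 3, a=2: 4, a=3: 3, a=4: 4, a=5: 3, a=6: 4, a=7: 3, a=8: 4; total 32.

32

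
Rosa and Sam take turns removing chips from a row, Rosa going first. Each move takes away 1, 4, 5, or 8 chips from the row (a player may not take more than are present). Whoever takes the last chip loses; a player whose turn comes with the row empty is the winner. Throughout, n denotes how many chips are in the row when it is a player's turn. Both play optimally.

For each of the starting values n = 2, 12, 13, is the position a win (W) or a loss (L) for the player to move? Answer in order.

Use the standard recursion: the mover wins at a terminal position; elsewhere, the mover wins exactly when some move hands the opponent an L position.
n=0: no move; the opponent has just taken the last chip and therefore loses → W
n=1: the only move is to 0(W), a W ⇒ L
n=2: can move to 1, which is L ⇒ W
n=3: the only move is to 2(W), a W ⇒ L
n=4: can move to 3, which is L ⇒ W
n=5: can move to 1, which is L ⇒ W
n=6: can move to 1, which is L ⇒ W
n=7: can move to 3, which is L ⇒ W
n=8: can move to 3, which is L ⇒ W
n=9: can move to 1, which is L ⇒ W
n=10: moves to 9(W), 6(W), 5(W), 2(W); every one is W ⇒ L
n=11: can move to 10, which is L ⇒ W
n=12: moves to 11(W), 8(W), 7(W), 4(W); every one is W ⇒ L
n=13: can move to 12, which is L ⇒ W

2: W, 12: L, 13: W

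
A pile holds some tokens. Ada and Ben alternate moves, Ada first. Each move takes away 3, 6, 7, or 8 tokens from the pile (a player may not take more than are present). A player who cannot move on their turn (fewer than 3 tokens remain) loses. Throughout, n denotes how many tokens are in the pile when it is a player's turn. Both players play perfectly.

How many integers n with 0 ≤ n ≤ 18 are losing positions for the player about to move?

6

Positions with no move are L. A position that does have a move is losing for the player to move precisely when every available move leads to a winning position for the opponent. Fill in the labels:
n=0: no move → L
n=1: no move → L
n=2: no move → L
n=3: W (go to 0, an L position)
n=4: W (go to 1, an L position)
n=5: W (go to 2, an L position)
n=6: W (go to 0, an L position)
n=7: W (go to 1, an L position)
n=8: W (go to 2, an L position)
n=9: W (go to 2, an L position)
n=10: W (go to 2, an L position)
n=11: L (options 8(W), 5(W), 4(W), 3(W) are all W)
n=12: L (options 9(W), 6(W), 5(W), 4(W) are all W)
n=13: L (options 10(W), 7(W), 6(W), 5(W) are all W)
n=14: W (go to 11, an L position)
n=15: W (go to 12, an L position)
n=16: W (go to 13, an L position)
n=17: W (go to 11, an L position)
n=18: W (go to 12, an L position)
L entries with 0 ≤ n ≤ 18: n = 0, 1, 2, 11, 12, 13; that makes 6.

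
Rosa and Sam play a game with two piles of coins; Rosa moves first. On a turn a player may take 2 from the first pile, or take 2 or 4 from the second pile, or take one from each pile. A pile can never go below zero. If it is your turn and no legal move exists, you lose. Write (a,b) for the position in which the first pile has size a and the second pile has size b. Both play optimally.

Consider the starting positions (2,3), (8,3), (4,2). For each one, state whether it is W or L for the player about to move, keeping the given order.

(2,3): L, (8,3): W, (4,2): W

Label each position W (a win for the player to move) or L (a loss). A position with no legal move is L; any other position is W exactly when some move reaches an L, and L when every move reaches a W.
No move ever increases a pile, so every position that can arise here has a ≤ 8 and b ≤ 3; it is enough to label the cells with 0 ≤ a ≤ 8 and 0 ≤ b ≤ 3.
Every move lowers a or b (never raises either), so fill the grid row by row in increasing a, and left to right within a row: each cell's successors are then already labelled.
      b=0  b=1  b=2  b=3
a=0:    L    L    W    W
a=1:    L    W    W    L
a=2:    W    W    L    L
a=3:    W    L    L    W
a=4:    L    L    W    W
a=5:    L    W    W    L
a=6:    W    W    L    L
a=7:    W    L    L    W
a=8:    L    L    W    W
Cells with no legal move (terminal, hence L): (0,0), (0,1), (1,0).
The remaining L cells, each justified by listing all of its moves:
(1,3): →(1,1)(W), (0,2)(W) — all W, so L
(2,2): →(0,2)(W), (2,0)(W), (1,1)(W) — all W, so L
(2,3): →(0,3)(W), (2,1)(W), (1,2)(W) — all W, so L
(3,1): →(1,1)(W), (2,0)(W) — all W, so L
(3,2): →(1,2)(W), (3,0)(W), (2,1)(W) — all W, so L
(4,0): →(2,0)(W) only, which is W, so L
(4,1): →(2,1)(W), (3,0)(W) — all W, so L
(5,0): →(3,0)(W) only, which is W, so L
(5,3): →(3,3)(W), (5,1)(W), (4,2)(W) — all W, so L
(6,2): →(4,2)(W), (6,0)(W), (5,1)(W) — all W, so L
(6,3): →(4,3)(W), (6,1)(W), (5,2)(W) — all W, so L
(7,1): →(5,1)(W), (6,0)(W) — all W, so L
(7,2): →(5,2)(W), (7,0)(W), (6,1)(W) — all W, so L
(8,0): →(6,0)(W) only, which is W, so L
(8,1): →(6,1)(W), (7,0)(W) — all W, so L
Every other cell has at least one move into one of the L cells above, so it is W.
(2,3): one of the L cells justified above, so L
(8,3): the move to (6,3) reaches an L cell, so W
(4,2): the move to (2,2) reaches an L cell, so W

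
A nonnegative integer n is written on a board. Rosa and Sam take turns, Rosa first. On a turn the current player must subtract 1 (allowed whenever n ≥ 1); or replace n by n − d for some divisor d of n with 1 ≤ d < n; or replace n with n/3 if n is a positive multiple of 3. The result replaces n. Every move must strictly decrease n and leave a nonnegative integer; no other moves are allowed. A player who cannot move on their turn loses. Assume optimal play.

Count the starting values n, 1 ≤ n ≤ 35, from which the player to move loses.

Label each position W (a win for the player to move) or L (a loss). A position with no legal move is L; any other position is W exactly when some move reaches an L, and L when every move reaches a W.
n=0: no move → L
n=1: →0(L), so W
n=2: →1(W) only, which is W, so L
n=3: →2(L), so W
n=4: →2(L), so W
n=5: →4(W) only, which is W, so L
n=6: →2(L), so W
n=7: →6(W) only, which is W, so L
n=8: →7(L), so W
n=9: →3(W), 6(W), 8(W) — all W, so L
n=10: →5(L), so W
n=11: →10(W) only, which is W, so L
n=12: →9(L), so W
n=13: →12(W) only, which is W, so L
n=14: →7(L), so W
n=15: →5(L), so W
n=16: →8(W), 12(W), 14(W), 15(W) — all W, so L
n=17: →16(L), so W
n=18: →9(L), so W
n=19: →18(W) only, which is W, so L
n=20: →16(L), so W
n=21: →7(L), so W
n=22: →11(L), so W
n=23: →22(W) only, which is W, so L
n=24: →16(L), so W
n=25: →20(W), 24(W) — all W, so L
n=26: →13(L), so W
n=27: →9(L), so W
n=28: →14(W), 21(W), 24(W), 26(W), 27(W) — all W, so L
n=29: →28(L), so W
n=30: →25(L), so W
n=31: →30(W) only, which is W, so L
n=32: →16(L), so W
n=33: →11(L), so W
n=34: →17(W), 32(W), 33(W) — all W, so L
n=35: →28(L), so W
L entries with 1 ≤ n ≤ 35 (n=0 is outside the asked range and is not counted): n = 2, 5, 7, 9, 11, 13, 16, 19, 23, 25, 28, 31, 34; that makes 13.

13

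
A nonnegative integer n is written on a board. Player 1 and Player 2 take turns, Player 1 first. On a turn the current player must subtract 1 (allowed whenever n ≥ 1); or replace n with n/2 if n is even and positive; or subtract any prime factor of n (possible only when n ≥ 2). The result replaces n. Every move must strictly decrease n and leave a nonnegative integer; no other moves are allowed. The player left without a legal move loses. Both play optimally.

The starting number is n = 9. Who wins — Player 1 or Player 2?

Player 2 wins.

Compute win/loss labels from the base case upward. A position with no move is L. Any other position is W if it can reach an L in one move, else L.
n=0: no move → L
n=1: →0(L), so W
n=2: →0(L), so W
n=3: →0(L), so W
n=4: →2(W), 3(W) — all W, so L
n=5: →0(L), so W
n=6: →4(L), so W
n=7: →0(L), so W
n=8: →4(L), so W
n=9: →6(W), 8(W) — all W, so L
Every move from 9 reaches a W position, so the mover loses.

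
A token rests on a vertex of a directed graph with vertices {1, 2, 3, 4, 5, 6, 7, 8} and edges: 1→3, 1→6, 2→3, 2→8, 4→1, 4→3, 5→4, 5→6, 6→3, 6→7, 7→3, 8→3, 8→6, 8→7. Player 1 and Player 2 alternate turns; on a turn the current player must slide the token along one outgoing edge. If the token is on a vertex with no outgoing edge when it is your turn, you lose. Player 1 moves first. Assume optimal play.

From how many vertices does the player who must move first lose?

2

Work bottom-up. With no move the player to move loses. Otherwise the position is W if at least one move leads to an L position for the opponent, and L if every move leads to a W.
Every edge goes from a vertex to one that appears earlier in the order 3, 7, 6, 8, 1, 4, 5, 2, so processing vertices in that order labels each vertex after all of its successors.
3: no outgoing edge → L
7: W (go to 3, an L position)
6: W (go to 3, an L position)
8: W (go to 3, an L position)
1: W (go to 3, an L position)
4: W (go to 3, an L position)
5: L (options 4(W), 6(W) are all W)
2: W (go to 3, an L position)
The L vertices are 3, 5; that is 2 in all.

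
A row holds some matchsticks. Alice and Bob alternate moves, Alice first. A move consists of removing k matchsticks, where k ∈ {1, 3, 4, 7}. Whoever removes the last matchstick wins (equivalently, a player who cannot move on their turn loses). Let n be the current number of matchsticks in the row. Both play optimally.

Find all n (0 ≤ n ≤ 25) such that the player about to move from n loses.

0, 2, 8, 10, 16, 18, 24

Build the W/L table. Terminal = L. A non-terminal position is W if it has a move to some L; otherwise it is L.
n=0: no move → L
n=1: reaches L-position 0 → W
n=2: only reaches 1(W), which is W → L
n=3: reaches L-position 2 → W
n=4: reaches L-position 0 → W
n=5: reaches L-position 2 → W
n=6: reaches L-position 2 → W
n=7: reaches L-position 0 → W
n=8: only reaches 7(W), 5(W), 4(W), 1(W), all W → L
n=9: reaches L-position 8 → W
n=10: only reaches 9(W), 7(W), 6(W), 3(W), all W → L
n=11: reaches L-position 10 → W
n=12: reaches L-position 8 → W
n=13: reaches L-position 10 → W
n=14: reaches L-position 10 → W
n=15: reaches L-position 8 → W
n=16: only reaches 15(W), 13(W), 12(W), 9(W), all W → L
n=17: reaches L-position 16 → W
n=18: only reaches 17(W), 15(W), 14(W), 11(W), all W → L
n=19: reaches L-position 18 → W
n=20: reaches L-position 16 → W
n=21: reaches L-position 18 → W
n=22: reaches L-position 18 → W
n=23: reaches L-position 16 → W
n=24: only reaches 23(W), 21(W), 20(W), 17(W), all W → L
n=25: reaches L-position 24 → W
The losing starting values of n are exactly the entries labelled L in this table (7 of them).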